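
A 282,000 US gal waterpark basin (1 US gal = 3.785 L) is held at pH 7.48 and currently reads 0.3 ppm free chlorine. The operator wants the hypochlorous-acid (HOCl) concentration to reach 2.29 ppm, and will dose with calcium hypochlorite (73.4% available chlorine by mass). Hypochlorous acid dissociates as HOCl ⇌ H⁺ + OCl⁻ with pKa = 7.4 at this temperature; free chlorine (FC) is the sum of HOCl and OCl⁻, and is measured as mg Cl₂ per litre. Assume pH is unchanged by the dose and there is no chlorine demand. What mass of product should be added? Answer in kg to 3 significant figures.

6.90 kg

Volume: 282,000 US gal × 3.785 L/gal = 1,067,370 L.
[OCl⁻]/[HOCl] = 10^(pH − pKa) = 10^(7.48 − 7.4) = 1.202; fraction as HOCl = 1/(1 + 1.202) = 0.4541.
Free chlorine required for 2.29 ppm HOCl: 2.29 / 0.4541 = 5.043 ppm.
FC to add: 5.043 − 0.3 = 4.743 mg/L as Cl₂.
Cl₂ equivalent: 4.743 mg/L × 1,067,370 L = 5063 g.
Product at 73.4% available Cl: 5063 / 0.734 = 6897 g.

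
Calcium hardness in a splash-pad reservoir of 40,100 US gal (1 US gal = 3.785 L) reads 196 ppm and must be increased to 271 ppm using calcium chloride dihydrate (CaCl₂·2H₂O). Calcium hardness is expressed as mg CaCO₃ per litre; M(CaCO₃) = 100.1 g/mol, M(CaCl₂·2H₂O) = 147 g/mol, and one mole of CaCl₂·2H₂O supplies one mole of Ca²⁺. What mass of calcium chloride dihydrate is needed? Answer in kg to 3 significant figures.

Volume: 40,100 US gal × 3.785 L/gal = 151,778 L.
Hardness to add: (271 − 196) = 75 mg/L as CaCO₃ × 151,778 L = 11,380 g as CaCO₃.
Moles of Ca²⁺ (1 mol Ca²⁺ ≡ 1 mol CaCO₃): 11,380 / 100.1 g/mol = 113.7 mol.
Mass of CaCl₂·2H₂O: 113.7 × 147 = 16,720 g.

16.7 kg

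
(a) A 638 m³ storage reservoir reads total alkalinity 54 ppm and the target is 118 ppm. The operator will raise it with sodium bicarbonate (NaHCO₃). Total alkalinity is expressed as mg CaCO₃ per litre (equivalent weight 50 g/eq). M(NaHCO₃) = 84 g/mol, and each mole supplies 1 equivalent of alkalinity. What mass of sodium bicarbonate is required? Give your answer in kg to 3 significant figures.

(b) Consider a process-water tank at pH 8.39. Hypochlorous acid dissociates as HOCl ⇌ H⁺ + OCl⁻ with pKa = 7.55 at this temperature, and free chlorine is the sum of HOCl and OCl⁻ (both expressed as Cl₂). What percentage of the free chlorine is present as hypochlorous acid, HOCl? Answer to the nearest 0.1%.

(a) 68.6 kg; (b) 12.6%

(a) Volume: 638 m³ = 638,000 L.
(a) Alkalinity to add: (118 − 54) = 64 mg/L as CaCO₃ × 638,000 L = 40,830 g as CaCO₃.
(a) Equivalents: 40,830 g ÷ 50 g/eq = 816.6 eq.
(a) NaHCO₃ supplies 1 eq per mole → 816.6 mol.
(a) Mass: 816.6 mol × 84 g/mol = 68,600 g.

(b) [OCl⁻]/[HOCl] = 10^(pH − pKa) = 10^(8.39 − 7.55) = 10^0.84 = 6.918.
(b) Fraction as HOCl = 1 / (1 + 6.918) = 0.1263.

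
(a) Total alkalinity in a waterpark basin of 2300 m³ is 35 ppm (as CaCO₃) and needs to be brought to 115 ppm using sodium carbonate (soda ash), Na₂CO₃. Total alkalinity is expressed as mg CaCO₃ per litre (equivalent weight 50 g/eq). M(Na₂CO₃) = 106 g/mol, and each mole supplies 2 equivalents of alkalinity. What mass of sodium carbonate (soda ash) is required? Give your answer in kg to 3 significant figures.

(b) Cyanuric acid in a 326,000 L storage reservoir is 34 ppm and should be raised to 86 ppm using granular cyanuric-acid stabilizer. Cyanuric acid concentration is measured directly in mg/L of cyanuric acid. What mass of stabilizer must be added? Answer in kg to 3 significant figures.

(a) 195 kg; (b) 17.0 kg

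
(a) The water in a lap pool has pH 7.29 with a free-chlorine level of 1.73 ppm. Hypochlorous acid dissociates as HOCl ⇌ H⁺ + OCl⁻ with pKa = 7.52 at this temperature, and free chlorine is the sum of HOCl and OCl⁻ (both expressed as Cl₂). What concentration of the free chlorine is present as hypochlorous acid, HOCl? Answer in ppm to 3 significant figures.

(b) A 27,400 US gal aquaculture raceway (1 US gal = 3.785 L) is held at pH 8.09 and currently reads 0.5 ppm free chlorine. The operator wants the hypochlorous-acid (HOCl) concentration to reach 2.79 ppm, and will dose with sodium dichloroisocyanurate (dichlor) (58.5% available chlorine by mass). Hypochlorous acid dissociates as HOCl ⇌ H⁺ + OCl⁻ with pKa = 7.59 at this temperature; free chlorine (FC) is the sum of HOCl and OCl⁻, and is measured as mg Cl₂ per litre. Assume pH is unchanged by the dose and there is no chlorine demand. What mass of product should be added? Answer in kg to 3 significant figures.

(a) 1.09 ppm; (b) 1.97 kg

(a) [OCl⁻]/[HOCl] = 10^(pH − pKa) = 10^(7.29 − 7.52) = 10^-0.23 = 0.5888.
(a) Fraction as HOCl = 1 / (1 + 0.5888) = 0.6294.
(a) HOCl = 0.6294 × 1.73 ppm = 1.089 ppm.

(b) Volume: 27,400 US gal × 3.785 L/gal = 103,709 L.
(b) [OCl⁻]/[HOCl] = 10^(pH − pKa) = 10^(8.09 − 7.59) = 3.162; fraction as HOCl = 1/(1 + 3.162) = 0.2403.
(b) Free chlorine required for 2.79 ppm HOCl: 2.79 / 0.2403 = 11.61 ppm.
(b) FC to add: 11.61 − 0.5 = 11.11 mg/L as Cl₂.
(b) Cl₂ equivalent: 11.11 mg/L × 103,709 L = 1152 g.
(b) Product at 58.5% available Cl: 1152 / 0.585 = 1970 g.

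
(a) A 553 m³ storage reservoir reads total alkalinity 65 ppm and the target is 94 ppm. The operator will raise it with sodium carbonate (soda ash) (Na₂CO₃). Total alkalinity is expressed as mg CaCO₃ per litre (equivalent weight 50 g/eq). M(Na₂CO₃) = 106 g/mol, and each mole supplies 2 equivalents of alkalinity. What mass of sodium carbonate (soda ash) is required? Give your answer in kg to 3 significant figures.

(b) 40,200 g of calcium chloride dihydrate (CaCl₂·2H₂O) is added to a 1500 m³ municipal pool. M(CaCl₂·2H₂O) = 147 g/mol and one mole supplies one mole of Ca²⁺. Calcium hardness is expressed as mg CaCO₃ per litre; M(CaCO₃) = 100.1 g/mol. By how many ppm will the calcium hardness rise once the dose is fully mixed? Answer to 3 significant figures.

(a) 17.0 kg; (b) 18.2 ppm

(a) Volume: 553 m³ = 553,000 L.
(a) Alkalinity to add: (94 − 65) = 29 mg/L as CaCO₃ × 553,000 L = 16,040 g as CaCO₃.
(a) Equivalents: 16,040 g ÷ 50 g/eq = 320.7 eq.
(a) Each mole of Na₂CO₃ supplies 2 eq, so 320.7 / 2 = 160.4 mol.
(a) Mass: 160.4 mol × 106 g/mol = 17,000 g.

(b) Volume: 1500 m³ = 1,500,000 L.
(b) Moles of Ca²⁺: 40,200 g ÷ 147 g/mol = 273.5 mol.
(b) As CaCO₃: 273.5 mol × 100.1 g/mol = 27,370 g.
(b) Rise: 27,370 g / 1,500,000 L × 1000 = 18.25 mg/L.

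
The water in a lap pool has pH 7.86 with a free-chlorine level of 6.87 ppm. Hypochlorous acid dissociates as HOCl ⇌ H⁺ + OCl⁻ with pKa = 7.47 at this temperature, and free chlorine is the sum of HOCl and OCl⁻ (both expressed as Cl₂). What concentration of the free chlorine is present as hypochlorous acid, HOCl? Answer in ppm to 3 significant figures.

1.99 ppm

[OCl⁻]/[HOCl] = 10^(pH − pKa) = 10^(7.86 − 7.47) = 10^0.39 = 2.455.
Fraction as HOCl = 1 / (1 + 2.455) = 0.2895.
HOCl = 0.2895 × 6.87 ppm = 1.989 ppm.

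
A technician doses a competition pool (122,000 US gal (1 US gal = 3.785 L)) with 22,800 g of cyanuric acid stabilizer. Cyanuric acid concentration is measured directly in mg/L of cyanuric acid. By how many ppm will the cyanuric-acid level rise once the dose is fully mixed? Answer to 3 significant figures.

Volume: 122,000 US gal × 3.785 L/gal = 461,770 L.
Rise: 22,800 g / 461,770 L × 1000 = 49.38 mg/L.

49.4 ppm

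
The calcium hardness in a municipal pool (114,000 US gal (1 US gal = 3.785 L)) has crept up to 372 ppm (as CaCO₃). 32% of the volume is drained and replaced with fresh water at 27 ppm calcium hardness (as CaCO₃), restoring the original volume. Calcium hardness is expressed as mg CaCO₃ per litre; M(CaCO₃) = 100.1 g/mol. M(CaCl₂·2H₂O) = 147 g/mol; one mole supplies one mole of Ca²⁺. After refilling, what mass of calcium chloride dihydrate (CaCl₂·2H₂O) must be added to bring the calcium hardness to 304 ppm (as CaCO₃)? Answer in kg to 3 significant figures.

Volume: 114,000 US gal × 3.785 L/gal = 431,490 L.
After draining 32% and refilling: 372 × 0.68 + 27 × 0.32 = 261.6 ppm.
Deficit to target: 304 − 261.6 = 42.4 mg/L.
As CaCO₃: 42.4 mg/L × 431,490 L = 18,300 g; ÷ 100.1 = 182.8 mol Ca²⁺.
Mass: 182.8 × 147 = 26,870 g.

26.9 kg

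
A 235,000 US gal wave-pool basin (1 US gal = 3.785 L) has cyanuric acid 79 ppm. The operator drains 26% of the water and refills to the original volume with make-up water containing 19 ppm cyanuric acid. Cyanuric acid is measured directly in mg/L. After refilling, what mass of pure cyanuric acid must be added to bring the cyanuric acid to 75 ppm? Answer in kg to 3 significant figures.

Volume: 235,000 US gal × 3.785 L/gal = 889,475 L.
After draining 26% and refilling: 79 × 0.74 + 19 × 0.26 = 63.4 ppm.
Deficit to target: 75 − 63.4 = 11.6 mg/L.
Mass: 11.6 mg/L × 889,475 L = 10,320 g cyanuric acid.

10.3 kg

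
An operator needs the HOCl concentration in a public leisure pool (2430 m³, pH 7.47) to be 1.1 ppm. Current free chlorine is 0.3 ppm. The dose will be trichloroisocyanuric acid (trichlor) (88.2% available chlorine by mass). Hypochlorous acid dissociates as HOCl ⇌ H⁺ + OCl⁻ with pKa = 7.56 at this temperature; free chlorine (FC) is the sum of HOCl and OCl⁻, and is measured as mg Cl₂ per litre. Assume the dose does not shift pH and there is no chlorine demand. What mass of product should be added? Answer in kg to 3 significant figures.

Volume: 2430 m³ = 2,430,000 L.
[OCl⁻]/[HOCl] = 10^(pH − pKa) = 10^(7.47 − 7.56) = 0.8128; fraction as HOCl = 1/(1 + 0.8128) = 0.5516.
Free chlorine required for 1.1 ppm HOCl: 1.1 / 0.5516 = 1.994 ppm.
FC to add: 1.994 − 0.3 = 1.694 mg/L as Cl₂.
Cl₂ equivalent: 1.694 mg/L × 2,430,000 L = 4117 g.
Product at 88.2% available Cl: 4117 / 0.882 = 4667 g.

4.67 kg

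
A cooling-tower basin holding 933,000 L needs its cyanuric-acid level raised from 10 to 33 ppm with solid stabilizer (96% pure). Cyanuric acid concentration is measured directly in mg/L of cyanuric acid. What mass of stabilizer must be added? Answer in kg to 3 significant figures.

22.4 kg

CYA to add: (33 − 10) = 23 mg/L × 933,000 L = 21,460 g cyanuric acid.
At 96% purity: 21,460 / 0.96 = 22,350 g product.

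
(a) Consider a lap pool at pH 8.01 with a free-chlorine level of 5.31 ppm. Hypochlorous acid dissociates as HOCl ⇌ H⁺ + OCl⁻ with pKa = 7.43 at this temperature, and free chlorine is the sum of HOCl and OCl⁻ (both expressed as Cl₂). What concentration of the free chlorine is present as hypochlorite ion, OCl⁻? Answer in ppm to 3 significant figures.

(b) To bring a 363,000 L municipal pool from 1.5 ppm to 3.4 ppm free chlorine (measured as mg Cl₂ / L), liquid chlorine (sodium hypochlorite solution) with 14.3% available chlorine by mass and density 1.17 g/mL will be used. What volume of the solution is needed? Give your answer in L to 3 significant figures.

(a) [OCl⁻]/[HOCl] = 10^(pH − pKa) = 10^(8.01 − 7.43) = 10^0.58 = 3.802.
(a) Fraction as HOCl = 1 / (1 + 3.802) = 0.2083.
(a) OCl⁻ = (1 − 0.2083) × 5.31 ppm = 4.204 ppm.

(b) Chlorine deficit: 3.4 − 1.5 = 1.9 ppm = 1.9 mg/L as Cl₂.
(b) Cl₂ equivalent needed: 1.9 mg/L × 363,000 L = 689,700 mg = 689.7 g.
(b) Product at 14.3% available chlorine: 689.7 / 0.143 = 4823 g.
(b) Volume at density 1.17 g/mL: 4823 g ÷ 1.17 g/mL = 4122 mL.

(a) 4.20 ppm; (b) 4.12 L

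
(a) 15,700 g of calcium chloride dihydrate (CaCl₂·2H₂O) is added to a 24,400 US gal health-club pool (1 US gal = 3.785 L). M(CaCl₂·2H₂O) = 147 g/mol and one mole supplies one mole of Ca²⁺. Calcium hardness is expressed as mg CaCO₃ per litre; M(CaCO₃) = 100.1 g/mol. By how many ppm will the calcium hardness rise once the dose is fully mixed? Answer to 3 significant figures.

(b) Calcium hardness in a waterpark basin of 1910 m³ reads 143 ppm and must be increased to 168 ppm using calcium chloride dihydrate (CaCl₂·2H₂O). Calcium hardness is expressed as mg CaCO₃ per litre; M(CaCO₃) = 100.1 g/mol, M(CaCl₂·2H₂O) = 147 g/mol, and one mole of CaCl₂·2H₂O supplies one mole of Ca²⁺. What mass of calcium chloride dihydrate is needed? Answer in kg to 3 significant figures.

(a) Volume: 24,400 US gal × 3.785 L/gal = 92,354 L.
(a) Moles of Ca²⁺: 15,700 g ÷ 147 g/mol = 106.8 mol.
(a) As CaCO₃: 106.8 mol × 100.1 g/mol = 10,690 g.
(a) Rise: 10,690 g / 92,354 L × 1000 = 115.8 mg/L.

(b) Volume: 1910 m³ = 1,910,000 L.
(b) Hardness to add: (168 − 143) = 25 mg/L as CaCO₃ × 1,910,000 L = 47,750 g as CaCO₃.
(b) Moles of Ca²⁺ (1 mol Ca²⁺ ≡ 1 mol CaCO₃): 47,750 / 100.1 g/mol = 477 mol.
(b) Mass of CaCl₂·2H₂O: 477 × 147 = 70,120 g.

(a) 116 ppm; (b) 70.1 kg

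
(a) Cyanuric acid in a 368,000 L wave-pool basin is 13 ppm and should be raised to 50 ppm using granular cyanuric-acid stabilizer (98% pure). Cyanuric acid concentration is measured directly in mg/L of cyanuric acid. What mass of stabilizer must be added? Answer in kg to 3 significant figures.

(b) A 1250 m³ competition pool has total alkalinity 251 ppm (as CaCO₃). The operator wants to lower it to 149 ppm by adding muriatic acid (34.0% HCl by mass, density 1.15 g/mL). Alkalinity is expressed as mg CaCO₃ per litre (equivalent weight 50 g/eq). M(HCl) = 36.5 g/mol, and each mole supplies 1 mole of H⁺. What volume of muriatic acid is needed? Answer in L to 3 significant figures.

(a) CYA to add: (50 − 13) = 37 mg/L × 368,000 L = 13,620 g cyanuric acid.
(a) At 98% purity: 13,620 / 0.98 = 13,890 g product.

(b) Volume: 1250 m³ = 1,250,000 L.
(b) Alkalinity to neutralize: (251 − 149) = 102 mg/L as CaCO₃ × 1,250,000 L = 127,500 g as CaCO₃.
(b) Equivalents of H⁺ required: 127,500 ÷ 50 g/eq = 2550 eq = 2550 mol HCl.
(b) Mass of HCl: 2550 × 36.5 = 93,080 g.
(b) Mass of 34.0% solution: 93,080 / 0.34 = 273,800 g.
(b) Volume: 273,800 g ÷ 1.15 g/mL = 238,000 mL.

(a) 13.9 kg; (b) 238 L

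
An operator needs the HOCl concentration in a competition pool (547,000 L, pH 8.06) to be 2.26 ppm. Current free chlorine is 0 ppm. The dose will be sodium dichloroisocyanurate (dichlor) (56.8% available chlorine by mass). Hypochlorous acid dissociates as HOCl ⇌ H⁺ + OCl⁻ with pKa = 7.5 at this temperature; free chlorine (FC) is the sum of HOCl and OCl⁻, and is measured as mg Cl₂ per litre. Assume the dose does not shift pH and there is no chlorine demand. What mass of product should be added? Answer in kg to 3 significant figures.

10.1 kg

[OCl⁻]/[HOCl] = 10^(pH − pKa) = 10^(8.06 − 7.5) = 3.631; fraction as HOCl = 1/(1 + 3.631) = 0.2159.
Free chlorine required for 2.26 ppm HOCl: 2.26 / 0.2159 = 10.47 ppm.
FC to add: 10.47 − 0 = 10.47 mg/L as Cl₂.
Cl₂ equivalent: 10.47 mg/L × 547,000 L = 5725 g.
Product at 56.8% available Cl: 5725 / 0.568 = 10,080 g.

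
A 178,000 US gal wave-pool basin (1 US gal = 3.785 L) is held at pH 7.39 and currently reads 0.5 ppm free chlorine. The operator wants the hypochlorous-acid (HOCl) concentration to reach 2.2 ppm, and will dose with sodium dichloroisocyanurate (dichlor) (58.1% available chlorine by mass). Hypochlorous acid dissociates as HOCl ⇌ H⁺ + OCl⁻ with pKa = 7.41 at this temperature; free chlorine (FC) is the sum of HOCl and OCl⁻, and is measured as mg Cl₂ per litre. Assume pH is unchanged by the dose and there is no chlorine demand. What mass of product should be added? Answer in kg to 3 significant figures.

Volume: 178,000 US gal × 3.785 L/gal = 673,730 L.
[OCl⁻]/[HOCl] = 10^(pH − pKa) = 10^(7.39 − 7.41) = 0.955; fraction as HOCl = 1/(1 + 0.955) = 0.5115.
Free chlorine required for 2.2 ppm HOCl: 2.2 / 0.5115 = 4.301 ppm.
FC to add: 4.301 − 0.5 = 3.801 mg/L as Cl₂.
Cl₂ equivalent: 3.801 mg/L × 673,730 L = 2561 g.
Product at 58.1% available Cl: 2561 / 0.581 = 4408 g.

4.41 kg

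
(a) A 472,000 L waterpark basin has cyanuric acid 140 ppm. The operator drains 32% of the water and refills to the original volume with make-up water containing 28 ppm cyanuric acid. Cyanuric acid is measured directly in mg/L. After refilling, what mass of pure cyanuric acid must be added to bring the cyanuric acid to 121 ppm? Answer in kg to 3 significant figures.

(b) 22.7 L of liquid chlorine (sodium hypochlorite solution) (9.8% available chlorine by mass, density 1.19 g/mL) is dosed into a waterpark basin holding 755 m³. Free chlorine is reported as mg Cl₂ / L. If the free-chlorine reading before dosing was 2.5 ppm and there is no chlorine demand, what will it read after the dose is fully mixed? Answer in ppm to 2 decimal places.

(a) 7.95 kg; (b) 6.01 ppm

(a) After draining 32% and refilling: 140 × 0.68 + 28 × 0.32 = 104.16 ppm.
(a) Deficit to target: 121 − 104.16 = 16.84 mg/L.
(a) Mass: 16.84 mg/L × 472,000 L = 7948 g cyanuric acid.

(b) Volume: 755 m³ = 755,000 L.
(b) Mass of solution: 22.7 L × 1000 mL/L × 1.19 g/mL = 27,010 g.
(b) Available chlorine delivered: 27,010 g × 0.098 = 2647 g as Cl₂.
(b) Concentration rise: 2647 g / 755,000 L = 3.506 mg/L = 3.51 ppm.
(b) Final FC: 2.5 + 3.51 = 6.01 ppm.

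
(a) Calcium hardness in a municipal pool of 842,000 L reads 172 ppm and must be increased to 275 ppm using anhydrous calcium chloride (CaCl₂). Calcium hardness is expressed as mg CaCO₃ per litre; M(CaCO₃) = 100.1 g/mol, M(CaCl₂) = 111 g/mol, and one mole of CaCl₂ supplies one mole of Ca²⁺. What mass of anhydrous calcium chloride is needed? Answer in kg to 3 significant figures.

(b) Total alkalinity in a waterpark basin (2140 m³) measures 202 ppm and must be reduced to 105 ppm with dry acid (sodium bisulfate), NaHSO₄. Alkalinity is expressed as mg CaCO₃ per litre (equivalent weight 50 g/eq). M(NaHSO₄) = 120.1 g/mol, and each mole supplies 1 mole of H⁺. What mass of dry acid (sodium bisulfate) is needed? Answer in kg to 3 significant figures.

(a) 96.2 kg; (b) 499 kg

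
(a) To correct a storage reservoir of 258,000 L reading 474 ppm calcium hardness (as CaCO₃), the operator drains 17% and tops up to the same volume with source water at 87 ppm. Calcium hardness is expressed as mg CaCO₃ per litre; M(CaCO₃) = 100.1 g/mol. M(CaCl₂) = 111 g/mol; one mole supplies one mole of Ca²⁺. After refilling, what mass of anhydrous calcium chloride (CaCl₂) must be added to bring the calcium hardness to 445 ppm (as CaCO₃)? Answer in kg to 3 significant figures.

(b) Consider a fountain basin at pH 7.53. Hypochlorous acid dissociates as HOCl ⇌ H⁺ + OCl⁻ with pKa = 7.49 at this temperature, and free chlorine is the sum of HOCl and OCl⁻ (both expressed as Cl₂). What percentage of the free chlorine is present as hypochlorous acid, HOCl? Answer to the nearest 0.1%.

(a) After draining 17% and refilling: 474 × 0.83 + 87 × 0.17 = 408.21 ppm.
(a) Deficit to target: 445 − 408.21 = 36.79 mg/L.
(a) As CaCO₃: 36.79 mg/L × 258,000 L = 9492 g; ÷ 100.1 = 94.82 mol Ca²⁺.
(a) Mass: 94.82 × 111 = 10,530 g.

(b) [OCl⁻]/[HOCl] = 10^(pH − pKa) = 10^(7.53 − 7.49) = 10^0.04 = 1.096.
(b) Fraction as HOCl = 1 / (1 + 1.096) = 0.477.

(a) 10.5 kg; (b) 47.7%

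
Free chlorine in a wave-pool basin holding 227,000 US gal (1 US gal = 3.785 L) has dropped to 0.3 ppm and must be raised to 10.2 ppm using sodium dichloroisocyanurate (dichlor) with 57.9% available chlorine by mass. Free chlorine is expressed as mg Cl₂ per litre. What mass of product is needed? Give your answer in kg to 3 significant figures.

14.7 kg

Volume: 227,000 US gal × 3.785 L/gal = 859,195 L.
Chlorine deficit: 10.2 − 0.3 = 9.9 ppm = 9.9 mg/L as Cl₂.
Cl₂ equivalent needed: 9.9 mg/L × 859,195 L = 8,506,000 mg = 8506 g.
Product at 57.9% available chlorine: 8506 / 0.579 = 14,690 g.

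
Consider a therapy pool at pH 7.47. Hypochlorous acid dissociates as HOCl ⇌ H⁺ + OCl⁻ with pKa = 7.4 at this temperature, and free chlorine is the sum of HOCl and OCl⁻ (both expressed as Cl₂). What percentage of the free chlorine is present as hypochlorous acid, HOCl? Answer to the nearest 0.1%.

[OCl⁻]/[HOCl] = 10^(pH − pKa) = 10^(7.47 − 7.4) = 10^0.07 = 1.175.
Fraction as HOCl = 1 / (1 + 1.175) = 0.4598.

46.0%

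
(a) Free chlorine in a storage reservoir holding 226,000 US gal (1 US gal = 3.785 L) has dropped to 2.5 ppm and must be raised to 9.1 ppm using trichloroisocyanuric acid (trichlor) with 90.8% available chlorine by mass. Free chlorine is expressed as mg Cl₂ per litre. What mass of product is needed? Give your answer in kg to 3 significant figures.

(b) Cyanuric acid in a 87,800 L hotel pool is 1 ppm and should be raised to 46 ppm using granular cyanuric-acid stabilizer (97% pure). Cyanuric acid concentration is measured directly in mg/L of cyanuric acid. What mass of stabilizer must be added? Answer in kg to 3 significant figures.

(a) 6.22 kg; (b) 4.07 kg

(a) Volume: 226,000 US gal × 3.785 L/gal = 855,410 L.
(a) Chlorine deficit: 9.1 − 2.5 = 6.6 ppm = 6.6 mg/L as Cl₂.
(a) Cl₂ equivalent needed: 6.6 mg/L × 855,410 L = 5,646,000 mg = 5646 g.
(a) Product at 90.8% available chlorine: 5646 / 0.908 = 6218 g.

(b) CYA to add: (46 − 1) = 45 mg/L × 87,800 L = 3951 g cyanuric acid.
(b) At 97% purity: 3951 / 0.97 = 4073 g product.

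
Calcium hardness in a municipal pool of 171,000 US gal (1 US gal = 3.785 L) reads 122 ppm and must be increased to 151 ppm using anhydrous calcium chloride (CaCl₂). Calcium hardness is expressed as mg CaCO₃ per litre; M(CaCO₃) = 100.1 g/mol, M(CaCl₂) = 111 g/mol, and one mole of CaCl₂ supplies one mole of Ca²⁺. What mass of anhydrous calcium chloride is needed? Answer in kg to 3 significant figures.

Volume: 171,000 US gal × 3.785 L/gal = 647,235 L.
Hardness to add: (151 − 122) = 29 mg/L as CaCO₃ × 647,235 L = 18,770 g as CaCO₃.
Moles of Ca²⁺ (1 mol Ca²⁺ ≡ 1 mol CaCO₃): 18,770 / 100.1 g/mol = 187.5 mol.
Mass of CaCl₂: 187.5 × 111 = 20,810 g.

20.8 kg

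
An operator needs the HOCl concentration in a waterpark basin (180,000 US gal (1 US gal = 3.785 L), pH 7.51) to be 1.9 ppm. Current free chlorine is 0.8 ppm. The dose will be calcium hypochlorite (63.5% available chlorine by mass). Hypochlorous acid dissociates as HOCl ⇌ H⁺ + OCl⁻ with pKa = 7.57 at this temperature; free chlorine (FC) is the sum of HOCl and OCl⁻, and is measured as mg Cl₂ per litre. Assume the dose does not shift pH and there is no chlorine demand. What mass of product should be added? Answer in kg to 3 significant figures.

2.96 kg

Volume: 180,000 US gal × 3.785 L/gal = 681,300 L.
[OCl⁻]/[HOCl] = 10^(pH − pKa) = 10^(7.51 − 7.57) = 0.871; fraction as HOCl = 1/(1 + 0.871) = 0.5345.
Free chlorine required for 1.9 ppm HOCl: 1.9 / 0.5345 = 3.555 ppm.
FC to add: 3.555 − 0.8 = 2.755 mg/L as Cl₂.
Cl₂ equivalent: 2.755 mg/L × 681,300 L = 1877 g.
Product at 63.5% available Cl: 1877 / 0.635 = 2956 g.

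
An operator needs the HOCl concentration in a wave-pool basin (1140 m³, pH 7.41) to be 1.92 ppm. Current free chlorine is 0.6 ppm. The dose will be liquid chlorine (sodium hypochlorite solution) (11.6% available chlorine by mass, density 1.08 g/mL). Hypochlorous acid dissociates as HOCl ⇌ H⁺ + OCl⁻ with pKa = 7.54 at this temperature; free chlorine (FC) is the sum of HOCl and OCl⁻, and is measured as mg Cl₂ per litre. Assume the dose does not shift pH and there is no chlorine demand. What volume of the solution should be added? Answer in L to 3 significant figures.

25.0 L

Volume: 1140 m³ = 1,140,000 L.
[OCl⁻]/[HOCl] = 10^(pH − pKa) = 10^(7.41 − 7.54) = 0.7413; fraction as HOCl = 1/(1 + 0.7413) = 0.5743.
Free chlorine required for 1.92 ppm HOCl: 1.92 / 0.5743 = 3.343 ppm.
FC to add: 3.343 − 0.6 = 2.743 mg/L as Cl₂.
Cl₂ equivalent: 2.743 mg/L × 1,140,000 L = 3127 g.
Product at 11.6% available Cl: 3127 / 0.116 = 26,960 g.
Volume: 26,960 g ÷ 1.08 g/mL = 24,960 mL.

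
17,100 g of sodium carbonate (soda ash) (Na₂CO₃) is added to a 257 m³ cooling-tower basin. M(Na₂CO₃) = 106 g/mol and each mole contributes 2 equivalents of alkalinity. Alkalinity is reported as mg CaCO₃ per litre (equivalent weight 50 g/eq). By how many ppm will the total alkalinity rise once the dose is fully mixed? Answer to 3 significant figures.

62.8 ppm

Volume: 257 m³ = 257,000 L.
Moles of Na₂CO₃: 17,100 g ÷ 106 g/mol = 161.3 mol → 322.6 eq of alkalinity.
As CaCO₃: 322.6 eq × 50 g/eq = 16,130 g.
Rise: 16,130 g / 257,000 L × 1000 = 62.77 mg/L.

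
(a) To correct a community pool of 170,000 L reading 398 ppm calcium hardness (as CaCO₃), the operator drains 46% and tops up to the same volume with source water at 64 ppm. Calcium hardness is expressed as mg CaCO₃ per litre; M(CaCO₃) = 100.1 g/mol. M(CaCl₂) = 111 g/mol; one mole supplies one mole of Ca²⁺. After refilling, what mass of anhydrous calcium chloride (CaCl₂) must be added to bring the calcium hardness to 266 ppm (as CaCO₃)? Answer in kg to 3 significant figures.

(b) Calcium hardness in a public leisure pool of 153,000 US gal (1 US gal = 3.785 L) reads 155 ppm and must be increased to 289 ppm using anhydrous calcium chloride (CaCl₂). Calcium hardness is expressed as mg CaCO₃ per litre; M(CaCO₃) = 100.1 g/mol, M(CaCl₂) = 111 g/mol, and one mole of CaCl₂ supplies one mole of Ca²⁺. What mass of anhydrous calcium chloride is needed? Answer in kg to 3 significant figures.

(a) 4.08 kg; (b) 86.1 kg

(a) After draining 46% and refilling: 398 × 0.54 + 64 × 0.46 = 244.36 ppm.
(a) Deficit to target: 266 − 244.36 = 21.64 mg/L.
(a) As CaCO₃: 21.64 mg/L × 170,000 L = 3679 g; ÷ 100.1 = 36.75 mol Ca²⁺.
(a) Mass: 36.75 × 111 = 4079 g.

(b) Volume: 153,000 US gal × 3.785 L/gal = 579,105 L.
(b) Hardness to add: (289 − 155) = 134 mg/L as CaCO₃ × 579,105 L = 77,600 g as CaCO₃.
(b) Moles of Ca²⁺ (1 mol Ca²⁺ ≡ 1 mol CaCO₃): 77,600 / 100.1 g/mol = 775.2 mol.
(b) Mass of CaCl₂: 775.2 × 111 = 86,050 g.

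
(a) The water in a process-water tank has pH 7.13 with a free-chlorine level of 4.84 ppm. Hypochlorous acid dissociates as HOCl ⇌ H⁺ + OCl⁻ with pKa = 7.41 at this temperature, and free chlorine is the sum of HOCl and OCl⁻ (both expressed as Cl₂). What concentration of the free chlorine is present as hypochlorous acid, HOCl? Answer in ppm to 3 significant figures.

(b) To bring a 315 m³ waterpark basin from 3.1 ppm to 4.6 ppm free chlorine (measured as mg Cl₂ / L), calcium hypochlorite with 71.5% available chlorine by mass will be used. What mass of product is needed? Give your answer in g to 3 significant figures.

(a) 3.17 ppm; (b) 661 g

(a) [OCl⁻]/[HOCl] = 10^(pH − pKa) = 10^(7.13 − 7.41) = 10^-0.28 = 0.5248.
(a) Fraction as HOCl = 1 / (1 + 0.5248) = 0.6558.
(a) HOCl = 0.6558 × 4.84 ppm = 3.174 ppm.

(b) Volume: 315 m³ = 315,000 L.
(b) Chlorine deficit: 4.6 − 3.1 = 1.5 ppm = 1.5 mg/L as Cl₂.
(b) Cl₂ equivalent needed: 1.5 mg/L × 315,000 L = 472,500 mg = 472.5 g.
(b) Product at 71.5% available chlorine: 472.5 / 0.715 = 660.8 g.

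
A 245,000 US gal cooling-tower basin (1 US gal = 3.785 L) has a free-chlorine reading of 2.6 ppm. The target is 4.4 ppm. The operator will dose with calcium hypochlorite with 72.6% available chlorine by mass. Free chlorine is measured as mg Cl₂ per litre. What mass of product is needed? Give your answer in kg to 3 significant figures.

2.30 kg

Volume: 245,000 US gal × 3.785 L/gal = 927,325 L.
Chlorine deficit: 4.4 − 2.6 = 1.8 ppm = 1.8 mg/L as Cl₂.
Cl₂ equivalent needed: 1.8 mg/L × 927,325 L = 1,669,000 mg = 1669 g.
Product at 72.6% available chlorine: 1669 / 0.726 = 2299 g.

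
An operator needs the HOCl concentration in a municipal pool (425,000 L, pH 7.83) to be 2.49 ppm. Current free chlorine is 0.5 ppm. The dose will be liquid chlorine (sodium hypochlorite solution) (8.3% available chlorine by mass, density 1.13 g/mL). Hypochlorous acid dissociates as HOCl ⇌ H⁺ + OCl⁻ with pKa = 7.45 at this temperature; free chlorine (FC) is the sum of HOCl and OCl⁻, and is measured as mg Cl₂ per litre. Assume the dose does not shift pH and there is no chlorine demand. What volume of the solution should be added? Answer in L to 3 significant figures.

[OCl⁻]/[HOCl] = 10^(pH − pKa) = 10^(7.83 − 7.45) = 2.399; fraction as HOCl = 1/(1 + 2.399) = 0.2942.
Free chlorine required for 2.49 ppm HOCl: 2.49 / 0.2942 = 8.463 ppm.
FC to add: 8.463 − 0.5 = 7.963 mg/L as Cl₂.
Cl₂ equivalent: 7.963 mg/L × 425,000 L = 3384 g.
Product at 8.3% available Cl: 3384 / 0.083 = 40,770 g.
Volume: 40,770 g ÷ 1.13 g/mL = 36,080 mL.

36.1 L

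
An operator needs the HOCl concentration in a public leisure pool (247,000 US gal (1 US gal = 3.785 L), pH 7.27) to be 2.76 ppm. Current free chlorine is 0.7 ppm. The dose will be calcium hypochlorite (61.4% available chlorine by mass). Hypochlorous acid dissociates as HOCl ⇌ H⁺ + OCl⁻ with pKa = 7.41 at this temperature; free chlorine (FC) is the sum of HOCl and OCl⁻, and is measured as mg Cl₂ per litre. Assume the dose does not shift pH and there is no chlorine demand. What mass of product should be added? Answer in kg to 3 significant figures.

6.18 kg

Volume: 247,000 US gal × 3.785 L/gal = 934,895 L.
[OCl⁻]/[HOCl] = 10^(pH − pKa) = 10^(7.27 − 7.41) = 0.7244; fraction as HOCl = 1/(1 + 0.7244) = 0.5799.
Free chlorine required for 2.76 ppm HOCl: 2.76 / 0.5799 = 4.759 ppm.
FC to add: 4.759 − 0.7 = 4.059 mg/L as Cl₂.
Cl₂ equivalent: 4.059 mg/L × 934,895 L = 3795 g.
Product at 61.4% available Cl: 3795 / 0.614 = 6181 g.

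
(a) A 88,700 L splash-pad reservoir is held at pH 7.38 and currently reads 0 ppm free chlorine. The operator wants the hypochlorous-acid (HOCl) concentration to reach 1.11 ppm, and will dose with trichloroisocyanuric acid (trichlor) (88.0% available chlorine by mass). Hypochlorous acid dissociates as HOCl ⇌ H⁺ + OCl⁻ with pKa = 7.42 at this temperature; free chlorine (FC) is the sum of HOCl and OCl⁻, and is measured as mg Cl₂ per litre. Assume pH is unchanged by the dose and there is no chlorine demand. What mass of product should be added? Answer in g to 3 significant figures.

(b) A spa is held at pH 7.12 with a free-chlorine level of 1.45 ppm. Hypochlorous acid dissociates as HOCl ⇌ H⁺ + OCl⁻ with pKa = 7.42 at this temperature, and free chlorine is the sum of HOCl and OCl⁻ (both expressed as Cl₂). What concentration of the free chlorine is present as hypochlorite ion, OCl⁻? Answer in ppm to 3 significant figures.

(a) [OCl⁻]/[HOCl] = 10^(pH − pKa) = 10^(7.38 − 7.42) = 0.912; fraction as HOCl = 1/(1 + 0.912) = 0.523.
(a) Free chlorine required for 1.11 ppm HOCl: 1.11 / 0.523 = 2.122 ppm.
(a) FC to add: 2.122 − 0 = 2.122 mg/L as Cl₂.
(a) Cl₂ equivalent: 2.122 mg/L × 88,700 L = 188.3 g.
(a) Product at 88.0% available Cl: 188.3 / 0.88 = 213.9 g.

(b) [OCl⁻]/[HOCl] = 10^(pH − pKa) = 10^(7.12 − 7.42) = 10^-0.30 = 0.5012.
(b) Fraction as HOCl = 1 / (1 + 0.5012) = 0.6661.
(b) OCl⁻ = (1 − 0.6661) × 1.45 ppm = 0.4841 ppm.

(a) 214 g; (b) 0.484 ppm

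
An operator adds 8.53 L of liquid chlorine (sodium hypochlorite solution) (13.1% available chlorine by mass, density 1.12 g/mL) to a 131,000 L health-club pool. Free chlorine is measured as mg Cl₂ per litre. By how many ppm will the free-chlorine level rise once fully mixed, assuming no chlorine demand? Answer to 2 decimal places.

9.55 ppm

Mass of solution: 8.53 L × 1000 mL/L × 1.12 g/mL = 9554 g.
Available chlorine delivered: 9554 g × 0.131 = 1252 g as Cl₂.
Concentration rise: 1252 g / 131,000 L = 9.554 mg/L = 9.55 ppm.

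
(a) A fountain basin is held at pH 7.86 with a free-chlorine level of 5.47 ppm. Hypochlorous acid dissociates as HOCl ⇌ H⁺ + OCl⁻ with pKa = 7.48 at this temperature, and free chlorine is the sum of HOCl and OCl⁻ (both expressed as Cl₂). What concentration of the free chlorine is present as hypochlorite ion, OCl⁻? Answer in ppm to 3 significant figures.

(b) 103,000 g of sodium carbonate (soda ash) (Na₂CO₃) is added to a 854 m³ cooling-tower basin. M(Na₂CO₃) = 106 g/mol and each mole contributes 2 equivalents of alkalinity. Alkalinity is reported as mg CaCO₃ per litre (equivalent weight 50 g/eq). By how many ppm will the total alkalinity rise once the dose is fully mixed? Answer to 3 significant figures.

(a) [OCl⁻]/[HOCl] = 10^(pH − pKa) = 10^(7.86 − 7.48) = 10^0.38 = 2.399.
(a) Fraction as HOCl = 1 / (1 + 2.399) = 0.2942.
(a) OCl⁻ = (1 − 0.2942) × 5.47 ppm = 3.861 ppm.

(b) Volume: 854 m³ = 854,000 L.
(b) Moles of Na₂CO₃: 103,000 g ÷ 106 g/mol = 971.7 mol → 1943 eq of alkalinity.
(b) As CaCO₃: 1943 eq × 50 g/eq = 97,170 g.
(b) Rise: 97,170 g / 854,000 L × 1000 = 113.8 mg/L.

(a) 3.86 ppm; (b) 114 ppm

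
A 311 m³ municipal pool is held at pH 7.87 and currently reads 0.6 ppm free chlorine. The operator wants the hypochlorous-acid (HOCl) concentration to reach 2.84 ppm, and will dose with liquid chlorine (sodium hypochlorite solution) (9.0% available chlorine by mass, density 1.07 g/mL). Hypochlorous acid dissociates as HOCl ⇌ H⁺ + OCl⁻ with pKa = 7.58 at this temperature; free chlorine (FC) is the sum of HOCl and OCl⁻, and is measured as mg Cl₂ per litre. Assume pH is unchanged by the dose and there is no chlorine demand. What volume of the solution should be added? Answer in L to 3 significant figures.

25.1 L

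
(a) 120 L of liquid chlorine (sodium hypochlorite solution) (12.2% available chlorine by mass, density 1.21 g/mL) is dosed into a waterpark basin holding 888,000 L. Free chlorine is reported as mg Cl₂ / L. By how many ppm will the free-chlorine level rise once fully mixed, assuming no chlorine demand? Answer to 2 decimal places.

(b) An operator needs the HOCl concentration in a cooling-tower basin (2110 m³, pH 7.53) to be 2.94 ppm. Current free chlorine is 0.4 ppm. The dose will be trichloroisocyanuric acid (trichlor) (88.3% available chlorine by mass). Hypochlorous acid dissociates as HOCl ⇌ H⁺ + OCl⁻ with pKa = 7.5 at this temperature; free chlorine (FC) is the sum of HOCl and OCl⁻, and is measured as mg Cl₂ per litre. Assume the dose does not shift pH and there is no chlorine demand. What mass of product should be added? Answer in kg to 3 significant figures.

(a) 19.95 ppm; (b) 13.6 kg

(a) Mass of solution: 120 L × 1000 mL/L × 1.21 g/mL = 145,200 g.
(a) Available chlorine delivered: 145,200 g × 0.122 = 17,710 g as Cl₂.
(a) Concentration rise: 17,710 g / 888,000 L = 19.95 mg/L = 19.95 ppm.

(b) Volume: 2110 m³ = 2,110,000 L.
(b) [OCl⁻]/[HOCl] = 10^(pH − pKa) = 10^(7.53 − 7.5) = 1.072; fraction as HOCl = 1/(1 + 1.072) = 0.4827.
(b) Free chlorine required for 2.94 ppm HOCl: 2.94 / 0.4827 = 6.09 ppm.
(b) FC to add: 6.09 − 0.4 = 5.69 mg/L as Cl₂.
(b) Cl₂ equivalent: 5.69 mg/L × 2,110,000 L = 12,010 g.
(b) Product at 88.3% available Cl: 12,010 / 0.883 = 13,600 g.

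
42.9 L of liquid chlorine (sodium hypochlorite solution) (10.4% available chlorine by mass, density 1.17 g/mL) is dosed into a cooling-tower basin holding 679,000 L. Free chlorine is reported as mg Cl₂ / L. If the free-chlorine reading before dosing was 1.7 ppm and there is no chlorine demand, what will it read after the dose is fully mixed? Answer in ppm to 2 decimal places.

9.39 ppm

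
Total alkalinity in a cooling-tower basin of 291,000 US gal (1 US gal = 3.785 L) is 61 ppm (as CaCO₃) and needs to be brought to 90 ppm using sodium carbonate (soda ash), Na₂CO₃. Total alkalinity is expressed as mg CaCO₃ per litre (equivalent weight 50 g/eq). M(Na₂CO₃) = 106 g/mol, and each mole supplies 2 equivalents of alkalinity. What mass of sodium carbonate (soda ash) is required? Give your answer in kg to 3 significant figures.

33.9 kg

Volume: 291,000 US gal × 3.785 L/gal = 1,101,435 L.
Alkalinity to add: (90 − 61) = 29 mg/L as CaCO₃ × 1,101,435 L = 31,940 g as CaCO₃.
Equivalents: 31,940 g ÷ 50 g/eq = 638.8 eq.
Each mole of Na₂CO₃ supplies 2 eq, so 638.8 / 2 = 319.4 mol.
Mass: 319.4 mol × 106 g/mol = 33,860 g.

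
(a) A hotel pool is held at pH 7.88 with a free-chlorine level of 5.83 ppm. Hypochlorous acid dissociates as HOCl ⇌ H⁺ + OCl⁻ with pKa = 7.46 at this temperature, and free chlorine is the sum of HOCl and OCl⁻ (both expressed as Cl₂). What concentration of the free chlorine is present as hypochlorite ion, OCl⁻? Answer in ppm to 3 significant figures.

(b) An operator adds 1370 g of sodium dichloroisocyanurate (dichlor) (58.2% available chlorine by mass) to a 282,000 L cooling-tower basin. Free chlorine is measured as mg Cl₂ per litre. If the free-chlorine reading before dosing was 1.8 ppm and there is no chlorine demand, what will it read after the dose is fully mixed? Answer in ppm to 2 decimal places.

(a) [OCl⁻]/[HOCl] = 10^(pH − pKa) = 10^(7.88 − 7.46) = 10^0.42 = 2.63.
(a) Fraction as HOCl = 1 / (1 + 2.63) = 0.2755.
(a) OCl⁻ = (1 − 0.2755) × 5.83 ppm = 4.224 ppm.

(b) Available chlorine delivered: 1370 g × 0.582 = 797.3 g as Cl₂.
(b) Concentration rise: 797.3 g / 282,000 L = 2.827 mg/L = 2.83 ppm.
(b) Final FC: 1.8 + 2.83 = 4.63 ppm.

(a) 4.22 ppm; (b) 4.63 ppm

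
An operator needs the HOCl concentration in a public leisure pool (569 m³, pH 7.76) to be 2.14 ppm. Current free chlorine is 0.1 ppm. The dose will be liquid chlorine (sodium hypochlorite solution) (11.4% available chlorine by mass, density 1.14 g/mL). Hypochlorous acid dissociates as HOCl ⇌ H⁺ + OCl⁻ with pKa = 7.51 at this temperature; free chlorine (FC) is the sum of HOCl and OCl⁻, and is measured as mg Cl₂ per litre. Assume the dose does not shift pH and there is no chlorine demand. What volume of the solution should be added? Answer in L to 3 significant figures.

25.6 L

Volume: 569 m³ = 569,000 L.
[OCl⁻]/[HOCl] = 10^(pH − pKa) = 10^(7.76 − 7.51) = 1.778; fraction as HOCl = 1/(1 + 1.778) = 0.3599.
Free chlorine required for 2.14 ppm HOCl: 2.14 / 0.3599 = 5.946 ppm.
FC to add: 5.946 − 0.1 = 5.846 mg/L as Cl₂.
Cl₂ equivalent: 5.846 mg/L × 569,000 L = 3326 g.
Product at 11.4% available Cl: 3326 / 0.114 = 29,180 g.
Volume: 29,180 g ÷ 1.14 g/mL = 25,590 mL.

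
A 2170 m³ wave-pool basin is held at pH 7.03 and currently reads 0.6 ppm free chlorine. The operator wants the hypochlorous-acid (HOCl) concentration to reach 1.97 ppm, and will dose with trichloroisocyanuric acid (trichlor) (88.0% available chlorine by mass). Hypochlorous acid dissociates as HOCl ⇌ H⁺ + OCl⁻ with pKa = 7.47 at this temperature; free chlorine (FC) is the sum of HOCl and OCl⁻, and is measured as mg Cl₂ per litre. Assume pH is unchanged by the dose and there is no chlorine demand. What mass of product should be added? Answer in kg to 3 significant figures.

Volume: 2170 m³ = 2,170,000 L.
[OCl⁻]/[HOCl] = 10^(pH − pKa) = 10^(7.03 − 7.47) = 0.3631; fraction as HOCl = 1/(1 + 0.3631) = 0.7336.
Free chlorine required for 1.97 ppm HOCl: 1.97 / 0.7336 = 2.685 ppm.
FC to add: 2.685 − 0.6 = 2.085 mg/L as Cl₂.
Cl₂ equivalent: 2.085 mg/L × 2,170,000 L = 4525 g.
Product at 88.0% available Cl: 4525 / 0.88 = 5142 g.

5.14 kg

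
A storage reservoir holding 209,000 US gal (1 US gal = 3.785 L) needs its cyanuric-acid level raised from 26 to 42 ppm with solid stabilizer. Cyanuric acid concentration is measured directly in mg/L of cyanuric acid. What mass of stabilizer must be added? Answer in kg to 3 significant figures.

12.7 kg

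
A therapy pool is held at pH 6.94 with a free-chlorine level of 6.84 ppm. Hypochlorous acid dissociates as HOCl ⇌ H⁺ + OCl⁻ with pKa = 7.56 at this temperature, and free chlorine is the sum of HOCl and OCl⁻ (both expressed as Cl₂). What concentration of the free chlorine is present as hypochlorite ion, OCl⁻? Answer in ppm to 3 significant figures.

[OCl⁻]/[HOCl] = 10^(pH − pKa) = 10^(6.94 − 7.56) = 10^-0.62 = 0.2399.
Fraction as HOCl = 1 / (1 + 0.2399) = 0.8065.
OCl⁻ = (1 − 0.8065) × 6.84 ppm = 1.323 ppm.

1.32 ppm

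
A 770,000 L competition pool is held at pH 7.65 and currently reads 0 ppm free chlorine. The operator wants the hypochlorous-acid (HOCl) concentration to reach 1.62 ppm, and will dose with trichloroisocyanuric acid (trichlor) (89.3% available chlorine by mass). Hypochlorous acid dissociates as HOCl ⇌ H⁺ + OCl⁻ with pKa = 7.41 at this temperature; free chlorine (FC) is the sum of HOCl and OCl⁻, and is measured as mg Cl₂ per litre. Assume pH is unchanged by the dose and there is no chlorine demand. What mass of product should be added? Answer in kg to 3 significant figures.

[OCl⁻]/[HOCl] = 10^(pH − pKa) = 10^(7.65 − 7.41) = 1.738; fraction as HOCl = 1/(1 + 1.738) = 0.3653.
Free chlorine required for 1.62 ppm HOCl: 1.62 / 0.3653 = 4.435 ppm.
FC to add: 4.435 − 0 = 4.435 mg/L as Cl₂.
Cl₂ equivalent: 4.435 mg/L × 770,000 L = 3415 g.
Product at 89.3% available Cl: 3415 / 0.893 = 3824 g.

3.82 kg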